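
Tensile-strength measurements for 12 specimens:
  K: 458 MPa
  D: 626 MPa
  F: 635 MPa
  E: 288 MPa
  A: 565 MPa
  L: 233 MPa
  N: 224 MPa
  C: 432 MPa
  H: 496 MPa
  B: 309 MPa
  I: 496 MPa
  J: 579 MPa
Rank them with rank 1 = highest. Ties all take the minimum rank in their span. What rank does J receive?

3

Sorted (descending): 635, 626, 579, 565, 496, 496, 458, 432, 309, 288, 233, 224
The 2 values of 496 occupy positions 5–6 → each gets rank 5.
J has value 579 MPa → rank 3.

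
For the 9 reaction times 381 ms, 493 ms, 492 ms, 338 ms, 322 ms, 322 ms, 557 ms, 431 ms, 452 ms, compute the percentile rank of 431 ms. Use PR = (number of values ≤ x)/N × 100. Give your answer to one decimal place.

55.6

N = 9.
Strictly below 431: 4. Equal to 431: 1.
PR = 5/9 × 100 = 55.6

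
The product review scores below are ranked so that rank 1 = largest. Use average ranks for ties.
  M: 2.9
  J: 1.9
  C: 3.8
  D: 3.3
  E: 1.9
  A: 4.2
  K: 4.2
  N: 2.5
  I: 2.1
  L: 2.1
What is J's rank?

Sorted (descending): 4.2, 4.2, 3.8, 3.3, 2.9, 2.5, 2.1, 2.1, 1.9, 1.9
The 2 values of 4.2 occupy positions 1–2 → average rank (1+2)/2 = 1.5.
The 2 values of 2.1 occupy positions 7–8 → average rank (7+8)/2 = 7.5.
The 2 values of 1.9 occupy positions 9–10 → average rank (9+10)/2 = 9.5.
J has value 1.9 → rank 9.5.

9.5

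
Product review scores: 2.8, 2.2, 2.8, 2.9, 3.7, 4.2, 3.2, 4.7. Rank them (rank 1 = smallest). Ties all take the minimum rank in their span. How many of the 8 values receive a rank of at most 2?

Sorted (ascending): 2.2, 2.8, 2.8, 2.9, 3.2, 3.7, 4.2, 4.7
The 2 values of 2.8 occupy positions 2–3 → each gets rank 2.
Ranks ≤ 2: {1, 2, 2} → 3 values.

3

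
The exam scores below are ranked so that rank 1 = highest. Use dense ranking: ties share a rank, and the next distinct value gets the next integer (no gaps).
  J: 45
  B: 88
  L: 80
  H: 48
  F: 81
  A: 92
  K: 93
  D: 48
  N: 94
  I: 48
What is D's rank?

7

Sorted (descending): 94, 93, 92, 88, 81, 80, 48, 48, 48, 45
The 3 values of 48 share dense rank 7.
Remaining distinct values take the next consecutive integers.
D has value 48 → rank 7.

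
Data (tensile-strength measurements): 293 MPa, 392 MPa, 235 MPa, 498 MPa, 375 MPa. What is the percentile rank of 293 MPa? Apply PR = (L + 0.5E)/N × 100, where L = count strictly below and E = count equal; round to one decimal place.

N = 5.
Strictly below 293: 1. Equal to 293: 1.
PR = (1 + 0.5·1)/5 × 100 = 30.0

30.0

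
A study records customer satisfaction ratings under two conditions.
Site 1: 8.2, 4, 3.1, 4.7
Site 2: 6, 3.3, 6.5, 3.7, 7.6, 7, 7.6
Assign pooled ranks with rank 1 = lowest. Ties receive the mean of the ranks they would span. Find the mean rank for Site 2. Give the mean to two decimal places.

6.43

Sorted (ascending): 3.1, 3.3, 3.7, 4, 4.7, 6, 6.5, 7, 7.6, 7.6, 8.2
The 2 values of 7.6 occupy positions 9–10 → average rank (9+10)/2 = 9.5.
Site 2 values → pooled ranks: 6→6, 3.3→2, 6.5→7, 3.7→3, 7.6→9.5, 7→8, 7.6→9.5
Mean rank = (6 + 2 + 7 + 3 + 9.5 + 8 + 9.5) / 7 = 6.43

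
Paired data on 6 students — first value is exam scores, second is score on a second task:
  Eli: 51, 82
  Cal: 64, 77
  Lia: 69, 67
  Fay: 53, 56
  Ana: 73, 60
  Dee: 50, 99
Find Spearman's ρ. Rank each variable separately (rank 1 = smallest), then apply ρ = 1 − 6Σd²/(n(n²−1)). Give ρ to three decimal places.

-0.657

Ranks of variable 1: 2, 4, 5, 3, 6, 1
Ranks of variable 2: 5, 4, 3, 1, 2, 6
d = r₁ − r₂: -3, 0, 2, 2, 4, -5
d²: 9, 0, 4, 4, 16, 25; Σd² = 58
ρ = 1 − 6·58/(6·35) = 1 − 348/210 = -0.657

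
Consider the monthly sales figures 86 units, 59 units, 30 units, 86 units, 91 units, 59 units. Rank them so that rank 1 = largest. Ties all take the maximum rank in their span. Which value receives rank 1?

Sorted (descending): 91, 86, 86, 59, 59, 30
The 2 values of 86 occupy positions 2–3 → each gets rank 3.
The 2 values of 59 occupy positions 4–5 → each gets rank 5.
Rank 1 → value 91.

91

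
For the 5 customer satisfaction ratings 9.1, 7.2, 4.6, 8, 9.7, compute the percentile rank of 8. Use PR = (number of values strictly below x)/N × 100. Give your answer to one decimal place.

N = 5.
Strictly below 8: 2. Equal to 8: 1.
PR = 2/5 × 100 = 40.0

40.0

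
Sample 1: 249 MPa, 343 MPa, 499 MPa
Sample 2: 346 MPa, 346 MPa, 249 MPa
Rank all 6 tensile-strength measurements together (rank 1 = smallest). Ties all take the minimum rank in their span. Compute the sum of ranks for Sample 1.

Sorted (ascending): 249, 249, 343, 346, 346, 499
The 2 values of 249 occupy positions 1–2 → each gets rank 1.
The 2 values of 346 occupy positions 4–5 → each gets rank 4.
Sample 1 values → pooled ranks: 249→1, 343→3, 499→6
Rank sum = 1 + 3 + 6 = 10

10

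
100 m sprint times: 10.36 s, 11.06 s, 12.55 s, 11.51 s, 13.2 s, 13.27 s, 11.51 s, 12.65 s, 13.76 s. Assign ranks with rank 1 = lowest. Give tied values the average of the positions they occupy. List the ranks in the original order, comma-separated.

1, 2, 5, 3.5, 7, 8, 3.5, 6, 9

Sorted (ascending): 10.36, 11.06, 11.51, 11.51, 12.55, 12.65, 13.2, 13.27, 13.76
The 2 values of 11.51 occupy positions 3–4 → average rank (3+4)/2 = 3.5.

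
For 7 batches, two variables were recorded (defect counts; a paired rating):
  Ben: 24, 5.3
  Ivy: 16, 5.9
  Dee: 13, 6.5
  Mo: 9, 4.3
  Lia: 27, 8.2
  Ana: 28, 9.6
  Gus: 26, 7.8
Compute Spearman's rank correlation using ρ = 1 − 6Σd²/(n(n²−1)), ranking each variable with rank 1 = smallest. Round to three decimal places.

0.857

Ranks of variable 1: 4, 3, 2, 1, 6, 7, 5
Ranks of variable 2: 2, 3, 4, 1, 6, 7, 5
d = r₁ − r₂: 2, 0, -2, 0, 0, 0, 0
d²: 4, 0, 4, 0, 0, 0, 0; Σd² = 8
ρ = 1 − 6·8/(7·48) = 1 − 48/336 = 0.857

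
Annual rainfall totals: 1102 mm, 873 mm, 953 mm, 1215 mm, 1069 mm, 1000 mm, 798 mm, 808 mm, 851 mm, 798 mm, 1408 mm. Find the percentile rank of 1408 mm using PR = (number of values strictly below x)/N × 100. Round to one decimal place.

90.9

N = 11.
Strictly below 1408: 10. Equal to 1408: 1.
PR = 10/11 × 100 = 90.9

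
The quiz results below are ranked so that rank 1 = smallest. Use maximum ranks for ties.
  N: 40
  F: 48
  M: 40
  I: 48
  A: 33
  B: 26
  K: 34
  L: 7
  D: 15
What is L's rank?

1

Sorted (ascending): 7, 15, 26, 33, 34, 40, 40, 48, 48
The 2 values of 40 occupy positions 6–7 → each gets rank 7.
The 2 values of 48 occupy positions 8–9 → each gets rank 9.
L has value 7 → rank 1.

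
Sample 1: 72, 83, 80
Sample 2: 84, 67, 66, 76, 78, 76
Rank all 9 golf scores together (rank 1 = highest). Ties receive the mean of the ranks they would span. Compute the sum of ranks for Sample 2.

33

Sorted (descending): 84, 83, 80, 78, 76, 76, 72, 67, 66
The 2 values of 76 occupy positions 5–6 → average rank (5+6)/2 = 5.5.
Sample 2 values → pooled ranks: 84→1, 67→8, 66→9, 76→5.5, 78→4, 76→5.5
Rank sum = 1 + 8 + 9 + 5.5 + 4 + 5.5 = 33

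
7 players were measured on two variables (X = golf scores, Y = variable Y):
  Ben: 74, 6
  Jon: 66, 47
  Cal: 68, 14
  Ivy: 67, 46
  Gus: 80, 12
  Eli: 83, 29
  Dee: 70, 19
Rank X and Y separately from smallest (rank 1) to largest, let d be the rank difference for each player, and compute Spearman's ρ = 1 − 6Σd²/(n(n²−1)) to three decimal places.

-0.571

Ranks of variable 1: 5, 1, 3, 2, 6, 7, 4
Ranks of variable 2: 1, 7, 3, 6, 2, 5, 4
d = r₁ − r₂: 4, -6, 0, -4, 4, 2, 0
d²: 16, 36, 0, 16, 16, 4, 0; Σd² = 88
ρ = 1 − 6·88/(7·48) = 1 − 528/336 = -0.571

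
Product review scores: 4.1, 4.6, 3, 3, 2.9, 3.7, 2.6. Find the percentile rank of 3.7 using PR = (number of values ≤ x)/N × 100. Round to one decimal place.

N = 7.
Strictly below 3.7: 4. Equal to 3.7: 1.
PR = 5/7 × 100 = 71.4

71.4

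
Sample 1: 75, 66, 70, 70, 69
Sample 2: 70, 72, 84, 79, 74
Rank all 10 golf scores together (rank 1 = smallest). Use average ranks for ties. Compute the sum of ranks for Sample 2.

36

Sorted (ascending): 66, 69, 70, 70, 70, 72, 74, 75, 79, 84
The 3 values of 70 occupy positions 3–5 → average rank 4.
Sample 2 values → pooled ranks: 70→4, 72→6, 84→10, 79→9, 74→7
Rank sum = 4 + 6 + 10 + 9 + 7 = 36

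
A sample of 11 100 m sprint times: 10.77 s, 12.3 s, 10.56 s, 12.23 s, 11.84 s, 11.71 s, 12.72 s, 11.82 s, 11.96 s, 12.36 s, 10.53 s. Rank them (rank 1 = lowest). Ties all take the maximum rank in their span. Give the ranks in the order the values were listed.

Sorted (ascending): 10.53, 10.56, 10.77, 11.71, 11.82, 11.84, 11.96, 12.23, 12.3, 12.36, 12.72
No ties — each value takes its position as its rank.

3, 9, 2, 8, 6, 4, 11, 5, 7, 10, 1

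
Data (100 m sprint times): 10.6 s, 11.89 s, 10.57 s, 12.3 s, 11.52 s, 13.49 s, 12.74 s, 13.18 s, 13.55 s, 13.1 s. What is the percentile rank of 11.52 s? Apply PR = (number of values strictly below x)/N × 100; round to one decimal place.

20.0

N = 10.
Strictly below 11.52: 2. Equal to 11.52: 1.
PR = 2/10 × 100 = 20.0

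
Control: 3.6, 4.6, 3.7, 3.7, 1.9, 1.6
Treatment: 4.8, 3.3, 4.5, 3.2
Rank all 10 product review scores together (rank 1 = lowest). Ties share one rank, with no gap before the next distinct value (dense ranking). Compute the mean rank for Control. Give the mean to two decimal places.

4.67

Sorted (ascending): 1.6, 1.9, 3.2, 3.3, 3.6, 3.7, 3.7, 4.5, 4.6, 4.8
The 2 values of 3.7 share dense rank 6.
Remaining distinct values take the next consecutive integers.
Control values → pooled ranks: 3.6→5, 4.6→8, 3.7→6, 3.7→6, 1.9→2, 1.6→1
Mean rank = (5 + 8 + 6 + 6 + 2 + 1) / 6 = 4.67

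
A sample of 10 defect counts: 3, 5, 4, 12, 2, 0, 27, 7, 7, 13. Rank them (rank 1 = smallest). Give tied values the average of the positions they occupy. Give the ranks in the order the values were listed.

Sorted (ascending): 0, 2, 3, 4, 5, 7, 7, 12, 13, 27
The 2 values of 7 occupy positions 6–7 → average rank (6+7)/2 = 6.5.

3, 5, 4, 8, 2, 1, 10, 6.5, 6.5, 9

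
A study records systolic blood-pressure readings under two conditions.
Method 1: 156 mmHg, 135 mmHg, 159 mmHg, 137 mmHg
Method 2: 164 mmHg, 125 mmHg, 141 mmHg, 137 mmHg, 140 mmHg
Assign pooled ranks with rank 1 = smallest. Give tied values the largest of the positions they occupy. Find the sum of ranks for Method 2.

Sorted (ascending): 125, 135, 137, 137, 140, 141, 156, 159, 164
The 2 values of 137 occupy positions 3–4 → each gets rank 4.
Method 2 values → pooled ranks: 164→9, 125→1, 141→6, 137→4, 140→5
Rank sum = 9 + 1 + 6 + 4 + 5 = 25

25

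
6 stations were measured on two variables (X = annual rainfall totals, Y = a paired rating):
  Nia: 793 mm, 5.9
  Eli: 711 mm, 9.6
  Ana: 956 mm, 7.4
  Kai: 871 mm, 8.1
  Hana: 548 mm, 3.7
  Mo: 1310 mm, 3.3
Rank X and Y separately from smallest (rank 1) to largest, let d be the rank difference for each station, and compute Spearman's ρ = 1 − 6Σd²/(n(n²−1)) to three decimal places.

Ranks of variable 1: 3, 2, 5, 4, 1, 6
Ranks of variable 2: 3, 6, 4, 5, 2, 1
d = r₁ − r₂: 0, -4, 1, -1, -1, 5
d²: 0, 16, 1, 1, 1, 25; Σd² = 44
ρ = 1 − 6·44/(6·35) = 1 − 264/210 = -0.257

-0.257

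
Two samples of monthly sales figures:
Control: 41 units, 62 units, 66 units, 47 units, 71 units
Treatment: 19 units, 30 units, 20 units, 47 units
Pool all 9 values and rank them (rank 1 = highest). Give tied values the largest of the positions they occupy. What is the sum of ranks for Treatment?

29

Sorted (descending): 71, 66, 62, 47, 47, 41, 30, 20, 19
The 2 values of 47 occupy positions 4–5 → each gets rank 5.
Treatment values → pooled ranks: 19→9, 30→7, 20→8, 47→5
Rank sum = 9 + 7 + 8 + 5 = 29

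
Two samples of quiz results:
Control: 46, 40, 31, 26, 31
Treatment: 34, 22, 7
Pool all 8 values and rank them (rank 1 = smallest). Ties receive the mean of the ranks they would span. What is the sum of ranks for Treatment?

Sorted (ascending): 7, 22, 26, 31, 31, 34, 40, 46
The 2 values of 31 occupy positions 4–5 → average rank (4+5)/2 = 4.5.
Treatment values → pooled ranks: 34→6, 22→2, 7→1
Rank sum = 6 + 2 + 1 = 9

9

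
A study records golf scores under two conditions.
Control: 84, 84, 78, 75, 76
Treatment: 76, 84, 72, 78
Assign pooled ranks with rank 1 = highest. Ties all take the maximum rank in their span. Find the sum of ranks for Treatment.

Sorted (descending): 84, 84, 84, 78, 78, 76, 76, 75, 72
The 3 values of 84 occupy positions 1–3 → each gets rank 3.
The 2 values of 78 occupy positions 4–5 → each gets rank 5.
The 2 values of 76 occupy positions 6–7 → each gets rank 7.
Treatment values → pooled ranks: 76→7, 84→3, 72→9, 78→5
Rank sum = 7 + 3 + 9 + 5 = 24

24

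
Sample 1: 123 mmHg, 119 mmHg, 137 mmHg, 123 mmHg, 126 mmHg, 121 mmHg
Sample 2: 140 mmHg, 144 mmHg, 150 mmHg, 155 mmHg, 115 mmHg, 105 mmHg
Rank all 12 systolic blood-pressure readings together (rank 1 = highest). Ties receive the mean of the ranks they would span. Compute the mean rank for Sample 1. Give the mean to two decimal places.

7.50

Sorted (descending): 155, 150, 144, 140, 137, 126, 123, 123, 121, 119, 115, 105
The 2 values of 123 occupy positions 7–8 → average rank (7+8)/2 = 7.5.
Sample 1 values → pooled ranks: 123→7.5, 119→10, 137→5, 123→7.5, 126→6, 121→9
Mean rank = (7.5 + 10 + 5 + 7.5 + 6 + 9) / 6 = 7.50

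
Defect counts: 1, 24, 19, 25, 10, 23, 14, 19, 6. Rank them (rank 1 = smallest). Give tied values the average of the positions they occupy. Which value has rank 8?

Sorted (ascending): 1, 6, 10, 14, 19, 19, 23, 24, 25
The 2 values of 19 occupy positions 5–6 → average rank (5+6)/2 = 5.5.
Rank 8 → value 24.

24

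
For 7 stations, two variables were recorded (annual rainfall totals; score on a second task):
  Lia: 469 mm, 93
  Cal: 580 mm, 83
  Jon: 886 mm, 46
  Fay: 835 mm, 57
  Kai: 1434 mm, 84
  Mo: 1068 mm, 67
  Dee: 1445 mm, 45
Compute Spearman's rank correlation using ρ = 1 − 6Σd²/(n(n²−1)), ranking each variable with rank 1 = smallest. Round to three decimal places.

Ranks of variable 1: 1, 2, 4, 3, 6, 5, 7
Ranks of variable 2: 7, 5, 2, 3, 6, 4, 1
d = r₁ − r₂: -6, -3, 2, 0, 0, 1, 6
d²: 36, 9, 4, 0, 0, 1, 36; Σd² = 86
ρ = 1 − 6·86/(7·48) = 1 − 516/336 = -0.536

-0.536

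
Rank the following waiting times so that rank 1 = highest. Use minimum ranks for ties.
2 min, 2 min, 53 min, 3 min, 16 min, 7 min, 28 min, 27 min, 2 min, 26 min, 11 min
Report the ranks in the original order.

9, 9, 1, 8, 5, 7, 2, 3, 9, 4, 6

Sorted (descending): 53, 28, 27, 26, 16, 11, 7, 3, 2, 2, 2
The 3 values of 2 occupy positions 9–11 → each gets rank 9.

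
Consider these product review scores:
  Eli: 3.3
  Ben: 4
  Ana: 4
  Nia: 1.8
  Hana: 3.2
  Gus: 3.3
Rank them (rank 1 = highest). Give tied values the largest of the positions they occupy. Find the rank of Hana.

Sorted (descending): 4, 4, 3.3, 3.3, 3.2, 1.8
The 2 values of 4 occupy positions 1–2 → each gets rank 2.
The 2 values of 3.3 occupy positions 3–4 → each gets rank 4.
Hana has value 3.2 → rank 5.

5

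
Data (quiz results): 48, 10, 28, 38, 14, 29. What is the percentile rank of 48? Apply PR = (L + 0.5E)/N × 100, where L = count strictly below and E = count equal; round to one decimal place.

N = 6.
Strictly below 48: 5. Equal to 48: 1.
PR = (5 + 0.5·1)/6 × 100 = 91.7

91.7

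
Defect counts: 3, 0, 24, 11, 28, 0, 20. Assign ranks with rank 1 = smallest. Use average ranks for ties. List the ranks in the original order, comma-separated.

Sorted (ascending): 0, 0, 3, 11, 20, 24, 28
The 2 values of 0 occupy positions 1–2 → average rank (1+2)/2 = 1.5.

3, 1.5, 6, 4, 7, 1.5, 5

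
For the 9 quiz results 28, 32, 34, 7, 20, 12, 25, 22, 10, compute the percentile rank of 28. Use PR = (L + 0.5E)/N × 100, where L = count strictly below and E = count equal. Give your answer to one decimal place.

N = 9.
Strictly below 28: 6. Equal to 28: 1.
PR = (6 + 0.5·1)/9 × 100 = 72.2

72.2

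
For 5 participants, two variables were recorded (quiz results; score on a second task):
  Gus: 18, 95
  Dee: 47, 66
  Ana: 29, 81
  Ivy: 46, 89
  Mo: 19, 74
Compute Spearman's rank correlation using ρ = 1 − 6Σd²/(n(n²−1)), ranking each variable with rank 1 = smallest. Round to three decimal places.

-0.600

Ranks of variable 1: 1, 5, 3, 4, 2
Ranks of variable 2: 5, 1, 3, 4, 2
d = r₁ − r₂: -4, 4, 0, 0, 0
d²: 16, 16, 0, 0, 0; Σd² = 32
ρ = 1 − 6·32/(5·24) = 1 − 192/120 = -0.600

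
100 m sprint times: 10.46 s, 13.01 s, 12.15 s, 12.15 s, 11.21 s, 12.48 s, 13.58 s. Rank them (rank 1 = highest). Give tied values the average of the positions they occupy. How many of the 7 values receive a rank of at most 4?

3

Sorted (descending): 13.58, 13.01, 12.48, 12.15, 12.15, 11.21, 10.46
The 2 values of 12.15 occupy positions 4–5 → average rank (4+5)/2 = 4.5.
Ranks ≤ 4: {1, 2, 3} → 3 values.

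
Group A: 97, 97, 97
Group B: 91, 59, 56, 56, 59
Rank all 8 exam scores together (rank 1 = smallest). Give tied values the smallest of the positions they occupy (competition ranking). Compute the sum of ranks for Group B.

Sorted (ascending): 56, 56, 59, 59, 91, 97, 97, 97
The 2 values of 56 occupy positions 1–2 → each gets rank 1.
The 2 values of 59 occupy positions 3–4 → each gets rank 3.
The 3 values of 97 occupy positions 6–8 → each gets rank 6.
Group B values → pooled ranks: 91→5, 59→3, 56→1, 56→1, 59→3
Rank sum = 5 + 3 + 1 + 1 + 3 = 13

13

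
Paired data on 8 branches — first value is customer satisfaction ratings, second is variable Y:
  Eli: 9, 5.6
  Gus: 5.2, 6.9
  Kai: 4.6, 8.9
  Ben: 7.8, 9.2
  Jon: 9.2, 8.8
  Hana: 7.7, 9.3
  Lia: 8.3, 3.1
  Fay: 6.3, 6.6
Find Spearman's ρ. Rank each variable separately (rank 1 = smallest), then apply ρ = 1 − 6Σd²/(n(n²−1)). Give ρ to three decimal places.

Ranks of variable 1: 7, 2, 1, 5, 8, 4, 6, 3
Ranks of variable 2: 2, 4, 6, 7, 5, 8, 1, 3
d = r₁ − r₂: 5, -2, -5, -2, 3, -4, 5, 0
d²: 25, 4, 25, 4, 9, 16, 25, 0; Σd² = 108
ρ = 1 − 6·108/(8·63) = 1 − 648/504 = -0.286

-0.286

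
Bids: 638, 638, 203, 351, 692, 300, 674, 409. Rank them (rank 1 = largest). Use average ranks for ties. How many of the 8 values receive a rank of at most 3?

Sorted (descending): 692, 674, 638, 638, 409, 351, 300, 203
The 2 values of 638 occupy positions 3–4 → average rank (3+4)/2 = 3.5.
Ranks ≤ 3: {1, 2} → 2 values.

2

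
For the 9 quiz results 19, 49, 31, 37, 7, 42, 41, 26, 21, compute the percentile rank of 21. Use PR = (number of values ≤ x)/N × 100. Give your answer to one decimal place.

N = 9.
Strictly below 21: 2. Equal to 21: 1.
PR = 3/9 × 100 = 33.3

33.3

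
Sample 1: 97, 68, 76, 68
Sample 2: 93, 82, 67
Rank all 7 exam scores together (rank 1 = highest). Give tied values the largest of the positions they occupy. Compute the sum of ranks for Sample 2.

Sorted (descending): 97, 93, 82, 76, 68, 68, 67
The 2 values of 68 occupy positions 5–6 → each gets rank 6.
Sample 2 values → pooled ranks: 93→2, 82→3, 67→7
Rank sum = 2 + 3 + 7 = 12

12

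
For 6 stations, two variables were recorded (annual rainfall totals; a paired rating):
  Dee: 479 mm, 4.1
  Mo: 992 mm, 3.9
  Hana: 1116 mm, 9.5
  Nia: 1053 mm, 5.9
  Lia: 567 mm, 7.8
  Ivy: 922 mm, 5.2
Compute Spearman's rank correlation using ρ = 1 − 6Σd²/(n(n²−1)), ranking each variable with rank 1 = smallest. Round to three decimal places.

0.429

Ranks of variable 1: 1, 4, 6, 5, 2, 3
Ranks of variable 2: 2, 1, 6, 4, 5, 3
d = r₁ − r₂: -1, 3, 0, 1, -3, 0
d²: 1, 9, 0, 1, 9, 0; Σd² = 20
ρ = 1 − 6·20/(6·35) = 1 − 120/210 = 0.429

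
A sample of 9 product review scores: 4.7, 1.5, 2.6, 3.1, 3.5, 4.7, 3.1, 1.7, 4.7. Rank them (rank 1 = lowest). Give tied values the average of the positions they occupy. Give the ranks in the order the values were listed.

Sorted (ascending): 1.5, 1.7, 2.6, 3.1, 3.1, 3.5, 4.7, 4.7, 4.7
The 2 values of 3.1 occupy positions 4–5 → average rank (4+5)/2 = 4.5.
The 3 values of 4.7 occupy positions 7–9 → average rank 8.

8, 1, 3, 4.5, 6, 8, 4.5, 2, 8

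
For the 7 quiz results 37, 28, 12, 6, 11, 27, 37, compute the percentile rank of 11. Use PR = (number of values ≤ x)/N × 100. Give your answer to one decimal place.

N = 7.
Strictly below 11: 1. Equal to 11: 1.
PR = 2/7 × 100 = 28.6

28.6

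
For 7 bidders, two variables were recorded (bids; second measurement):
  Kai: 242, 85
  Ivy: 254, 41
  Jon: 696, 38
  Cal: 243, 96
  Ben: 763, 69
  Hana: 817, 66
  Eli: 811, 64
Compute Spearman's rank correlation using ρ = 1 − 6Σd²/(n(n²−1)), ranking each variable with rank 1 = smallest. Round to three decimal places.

-0.393

Ranks of variable 1: 1, 3, 4, 2, 5, 7, 6
Ranks of variable 2: 6, 2, 1, 7, 5, 4, 3
d = r₁ − r₂: -5, 1, 3, -5, 0, 3, 3
d²: 25, 1, 9, 25, 0, 9, 9; Σd² = 78
ρ = 1 − 6·78/(7·48) = 1 − 468/336 = -0.393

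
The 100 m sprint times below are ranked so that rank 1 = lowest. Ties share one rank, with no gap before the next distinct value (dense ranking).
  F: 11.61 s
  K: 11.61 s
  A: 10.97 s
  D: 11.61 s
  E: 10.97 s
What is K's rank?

2

Sorted (ascending): 10.97, 10.97, 11.61, 11.61, 11.61
The 2 values of 10.97 share dense rank 1.
The 3 values of 11.61 share dense rank 2.
K has value 11.61 s → rank 2.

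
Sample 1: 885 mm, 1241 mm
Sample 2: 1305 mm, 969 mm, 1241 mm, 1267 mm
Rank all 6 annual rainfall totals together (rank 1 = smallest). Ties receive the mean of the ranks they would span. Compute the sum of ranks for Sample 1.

Sorted (ascending): 885, 969, 1241, 1241, 1267, 1305
The 2 values of 1241 occupy positions 3–4 → average rank (3+4)/2 = 3.5.
Sample 1 values → pooled ranks: 885→1, 1241→3.5
Rank sum = 1 + 3.5 = 4.5

4.5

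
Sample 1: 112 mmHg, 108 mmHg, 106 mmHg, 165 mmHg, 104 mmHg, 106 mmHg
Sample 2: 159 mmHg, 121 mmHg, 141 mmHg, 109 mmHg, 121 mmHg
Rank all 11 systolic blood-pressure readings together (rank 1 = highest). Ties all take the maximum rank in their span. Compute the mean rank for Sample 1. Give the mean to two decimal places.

Sorted (descending): 165, 159, 141, 121, 121, 112, 109, 108, 106, 106, 104
The 2 values of 121 occupy positions 4–5 → each gets rank 5.
The 2 values of 106 occupy positions 9–10 → each gets rank 10.
Sample 1 values → pooled ranks: 112→6, 108→8, 106→10, 165→1, 104→11, 106→10
Mean rank = (6 + 8 + 10 + 1 + 11 + 10) / 6 = 7.67

7.67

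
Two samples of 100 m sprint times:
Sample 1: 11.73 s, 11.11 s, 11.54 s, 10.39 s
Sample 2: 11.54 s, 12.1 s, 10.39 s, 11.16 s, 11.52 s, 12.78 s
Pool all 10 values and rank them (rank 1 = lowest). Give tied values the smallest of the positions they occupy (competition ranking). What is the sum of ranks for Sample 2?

35

Sorted (ascending): 10.39, 10.39, 11.11, 11.16, 11.52, 11.54, 11.54, 11.73, 12.1, 12.78
The 2 values of 10.39 occupy positions 1–2 → each gets rank 1.
The 2 values of 11.54 occupy positions 6–7 → each gets rank 6.
Sample 2 values → pooled ranks: 11.54→6, 12.1→9, 10.39→1, 11.16→4, 11.52→5, 12.78→10
Rank sum = 6 + 9 + 1 + 4 + 5 + 10 = 35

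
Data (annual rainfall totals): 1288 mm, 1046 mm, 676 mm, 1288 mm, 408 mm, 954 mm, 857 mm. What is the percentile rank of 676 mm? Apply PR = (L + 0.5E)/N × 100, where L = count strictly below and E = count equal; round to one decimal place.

21.4

N = 7.
Strictly below 676: 1. Equal to 676: 1.
PR = (1 + 0.5·1)/7 × 100 = 21.4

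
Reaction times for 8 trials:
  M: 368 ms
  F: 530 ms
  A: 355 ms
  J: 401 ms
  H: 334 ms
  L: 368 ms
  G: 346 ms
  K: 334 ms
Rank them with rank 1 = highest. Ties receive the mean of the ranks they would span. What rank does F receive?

1

Sorted (descending): 530, 401, 368, 368, 355, 346, 334, 334
The 2 values of 368 occupy positions 3–4 → average rank (3+4)/2 = 3.5.
The 2 values of 334 occupy positions 7–8 → average rank (7+8)/2 = 7.5.
F has value 530 ms → rank 1.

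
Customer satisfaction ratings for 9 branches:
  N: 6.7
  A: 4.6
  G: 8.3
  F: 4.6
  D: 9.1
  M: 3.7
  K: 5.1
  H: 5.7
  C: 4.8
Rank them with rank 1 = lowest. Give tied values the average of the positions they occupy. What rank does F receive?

2.5

Sorted (ascending): 3.7, 4.6, 4.6, 4.8, 5.1, 5.7, 6.7, 8.3, 9.1
The 2 values of 4.6 occupy positions 2–3 → average rank (2+3)/2 = 2.5.
F has value 4.6 → rank 2.5.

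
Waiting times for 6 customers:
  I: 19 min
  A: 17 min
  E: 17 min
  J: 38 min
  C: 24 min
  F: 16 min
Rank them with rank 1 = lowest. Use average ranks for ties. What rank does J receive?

Sorted (ascending): 16, 17, 17, 19, 24, 38
The 2 values of 17 occupy positions 2–3 → average rank (2+3)/2 = 2.5.
J has value 38 min → rank 6.

6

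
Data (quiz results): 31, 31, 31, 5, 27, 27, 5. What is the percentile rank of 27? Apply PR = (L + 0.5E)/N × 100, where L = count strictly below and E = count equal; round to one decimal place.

N = 7.
Strictly below 27: 2. Equal to 27: 2.
PR = (2 + 0.5·2)/7 × 100 = 42.9

42.9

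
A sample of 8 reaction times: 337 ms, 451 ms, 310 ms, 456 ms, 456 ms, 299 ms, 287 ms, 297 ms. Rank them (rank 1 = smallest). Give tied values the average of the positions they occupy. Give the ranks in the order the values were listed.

5, 6, 4, 7.5, 7.5, 3, 1, 2

Sorted (ascending): 287, 297, 299, 310, 337, 451, 456, 456
The 2 values of 456 occupy positions 7–8 → average rank (7+8)/2 = 7.5.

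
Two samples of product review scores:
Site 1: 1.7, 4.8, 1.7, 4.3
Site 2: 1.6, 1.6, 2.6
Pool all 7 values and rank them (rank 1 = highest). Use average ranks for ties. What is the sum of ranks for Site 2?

Sorted (descending): 4.8, 4.3, 2.6, 1.7, 1.7, 1.6, 1.6
The 2 values of 1.7 occupy positions 4–5 → average rank (4+5)/2 = 4.5.
The 2 values of 1.6 occupy positions 6–7 → average rank (6+7)/2 = 6.5.
Site 2 values → pooled ranks: 1.6→6.5, 1.6→6.5, 2.6→3
Rank sum = 6.5 + 6.5 + 3 = 16

16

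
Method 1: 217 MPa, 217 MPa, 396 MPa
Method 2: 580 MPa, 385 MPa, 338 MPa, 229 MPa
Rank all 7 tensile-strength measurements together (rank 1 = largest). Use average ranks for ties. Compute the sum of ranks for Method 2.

Sorted (descending): 580, 396, 385, 338, 229, 217, 217
The 2 values of 217 occupy positions 6–7 → average rank (6+7)/2 = 6.5.
Method 2 values → pooled ranks: 580→1, 385→3, 338→4, 229→5
Rank sum = 1 + 3 + 4 + 5 = 13

13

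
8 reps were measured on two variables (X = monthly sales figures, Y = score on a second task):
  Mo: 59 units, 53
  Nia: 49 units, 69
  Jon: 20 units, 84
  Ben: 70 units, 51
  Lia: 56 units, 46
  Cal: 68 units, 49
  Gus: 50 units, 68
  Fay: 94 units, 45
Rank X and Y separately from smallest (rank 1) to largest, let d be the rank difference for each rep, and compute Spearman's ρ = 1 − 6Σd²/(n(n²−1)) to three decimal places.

-0.833

Ranks of variable 1: 5, 2, 1, 7, 4, 6, 3, 8
Ranks of variable 2: 5, 7, 8, 4, 2, 3, 6, 1
d = r₁ − r₂: 0, -5, -7, 3, 2, 3, -3, 7
d²: 0, 25, 49, 9, 4, 9, 9, 49; Σd² = 154
ρ = 1 − 6·154/(8·63) = 1 − 924/504 = -0.833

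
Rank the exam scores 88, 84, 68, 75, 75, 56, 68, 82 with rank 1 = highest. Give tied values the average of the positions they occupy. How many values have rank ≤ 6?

Sorted (descending): 88, 84, 82, 75, 75, 68, 68, 56
The 2 values of 75 occupy positions 4–5 → average rank (4+5)/2 = 4.5.
The 2 values of 68 occupy positions 6–7 → average rank (6+7)/2 = 6.5.
Ranks ≤ 6: {1, 2, 3, 4.5, 4.5} → 5 values.

5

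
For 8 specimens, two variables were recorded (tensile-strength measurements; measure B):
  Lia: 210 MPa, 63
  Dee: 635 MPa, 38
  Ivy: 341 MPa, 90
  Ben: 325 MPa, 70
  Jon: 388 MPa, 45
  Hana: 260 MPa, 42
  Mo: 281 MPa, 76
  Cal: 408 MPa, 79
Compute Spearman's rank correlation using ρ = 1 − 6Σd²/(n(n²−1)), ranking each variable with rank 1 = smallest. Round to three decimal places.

-0.024

Ranks of variable 1: 1, 8, 5, 4, 6, 2, 3, 7
Ranks of variable 2: 4, 1, 8, 5, 3, 2, 6, 7
d = r₁ − r₂: -3, 7, -3, -1, 3, 0, -3, 0
d²: 9, 49, 9, 1, 9, 0, 9, 0; Σd² = 86
ρ = 1 − 6·86/(8·63) = 1 − 516/504 = -0.024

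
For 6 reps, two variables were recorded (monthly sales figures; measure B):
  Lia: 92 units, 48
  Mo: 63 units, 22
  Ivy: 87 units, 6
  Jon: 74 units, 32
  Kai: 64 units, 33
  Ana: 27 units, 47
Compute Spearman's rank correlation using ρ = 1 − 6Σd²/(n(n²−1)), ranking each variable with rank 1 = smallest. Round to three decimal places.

0.029

Ranks of variable 1: 6, 2, 5, 4, 3, 1
Ranks of variable 2: 6, 2, 1, 3, 4, 5
d = r₁ − r₂: 0, 0, 4, 1, -1, -4
d²: 0, 0, 16, 1, 1, 16; Σd² = 34
ρ = 1 − 6·34/(6·35) = 1 − 204/210 = 0.029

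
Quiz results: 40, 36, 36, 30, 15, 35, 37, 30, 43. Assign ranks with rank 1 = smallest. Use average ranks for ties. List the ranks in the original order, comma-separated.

Sorted (ascending): 15, 30, 30, 35, 36, 36, 37, 40, 43
The 2 values of 30 occupy positions 2–3 → average rank (2+3)/2 = 2.5.
The 2 values of 36 occupy positions 5–6 → average rank (5+6)/2 = 5.5.

8, 5.5, 5.5, 2.5, 1, 4, 7, 2.5, 9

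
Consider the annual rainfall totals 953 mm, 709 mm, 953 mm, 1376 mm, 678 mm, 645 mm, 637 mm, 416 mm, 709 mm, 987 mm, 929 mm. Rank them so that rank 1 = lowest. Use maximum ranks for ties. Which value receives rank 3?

645

Sorted (ascending): 416, 637, 645, 678, 709, 709, 929, 953, 953, 987, 1376
The 2 values of 709 occupy positions 5–6 → each gets rank 6.
The 2 values of 953 occupy positions 8–9 → each gets rank 9.
Rank 3 → value 645.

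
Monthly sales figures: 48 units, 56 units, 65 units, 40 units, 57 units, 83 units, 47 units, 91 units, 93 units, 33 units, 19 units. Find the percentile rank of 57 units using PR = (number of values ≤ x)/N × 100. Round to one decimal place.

63.6

N = 11.
Strictly below 57: 6. Equal to 57: 1.
PR = 7/11 × 100 = 63.6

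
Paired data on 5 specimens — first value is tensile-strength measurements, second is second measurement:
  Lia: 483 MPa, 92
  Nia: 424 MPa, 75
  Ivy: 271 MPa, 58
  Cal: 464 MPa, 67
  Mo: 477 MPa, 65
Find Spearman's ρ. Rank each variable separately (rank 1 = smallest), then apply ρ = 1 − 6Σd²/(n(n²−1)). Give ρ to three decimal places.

Ranks of variable 1: 5, 2, 1, 3, 4
Ranks of variable 2: 5, 4, 1, 3, 2
d = r₁ − r₂: 0, -2, 0, 0, 2
d²: 0, 4, 0, 0, 4; Σd² = 8
ρ = 1 − 6·8/(5·24) = 1 − 48/120 = 0.600

0.600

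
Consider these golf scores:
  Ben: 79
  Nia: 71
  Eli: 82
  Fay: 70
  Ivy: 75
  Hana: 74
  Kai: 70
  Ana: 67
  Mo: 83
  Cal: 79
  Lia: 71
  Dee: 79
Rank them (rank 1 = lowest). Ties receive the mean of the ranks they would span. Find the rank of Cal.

Sorted (ascending): 67, 70, 70, 71, 71, 74, 75, 79, 79, 79, 82, 83
The 2 values of 70 occupy positions 2–3 → average rank (2+3)/2 = 2.5.
The 2 values of 71 occupy positions 4–5 → average rank (4+5)/2 = 4.5.
The 3 values of 79 occupy positions 8–10 → average rank 9.
Cal has value 79 → rank 9.

9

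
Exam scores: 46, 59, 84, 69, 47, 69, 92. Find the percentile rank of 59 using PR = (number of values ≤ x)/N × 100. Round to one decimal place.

42.9

N = 7.
Strictly below 59: 2. Equal to 59: 1.
PR = 3/7 × 100 = 42.9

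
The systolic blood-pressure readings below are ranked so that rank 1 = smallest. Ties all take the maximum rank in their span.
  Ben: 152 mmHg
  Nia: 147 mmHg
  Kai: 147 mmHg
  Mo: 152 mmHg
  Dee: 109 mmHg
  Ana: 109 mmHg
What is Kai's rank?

Sorted (ascending): 109, 109, 147, 147, 152, 152
The 2 values of 109 occupy positions 1–2 → each gets rank 2.
The 2 values of 147 occupy positions 3–4 → each gets rank 4.
The 2 values of 152 occupy positions 5–6 → each gets rank 6.
Kai has value 147 mmHg → rank 4.

4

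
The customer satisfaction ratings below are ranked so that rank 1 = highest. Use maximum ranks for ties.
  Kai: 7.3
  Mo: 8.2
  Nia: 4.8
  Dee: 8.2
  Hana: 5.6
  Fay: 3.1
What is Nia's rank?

Sorted (descending): 8.2, 8.2, 7.3, 5.6, 4.8, 3.1
The 2 values of 8.2 occupy positions 1–2 → each gets rank 2.
Nia has value 4.8 → rank 5.

5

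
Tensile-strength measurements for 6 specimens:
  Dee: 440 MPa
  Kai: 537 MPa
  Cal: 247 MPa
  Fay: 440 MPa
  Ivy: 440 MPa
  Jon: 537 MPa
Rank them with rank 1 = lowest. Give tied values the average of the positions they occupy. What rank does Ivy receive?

3

Sorted (ascending): 247, 440, 440, 440, 537, 537
The 3 values of 440 occupy positions 2–4 → average rank 3.
The 2 values of 537 occupy positions 5–6 → average rank (5+6)/2 = 5.5.
Ivy has value 440 MPa → rank 3.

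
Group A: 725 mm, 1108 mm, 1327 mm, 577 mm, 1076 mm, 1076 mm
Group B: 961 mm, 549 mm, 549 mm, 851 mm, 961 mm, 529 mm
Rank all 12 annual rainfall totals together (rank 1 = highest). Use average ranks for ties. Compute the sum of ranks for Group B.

51

Sorted (descending): 1327, 1108, 1076, 1076, 961, 961, 851, 725, 577, 549, 549, 529
The 2 values of 1076 occupy positions 3–4 → average rank (3+4)/2 = 3.5.
The 2 values of 961 occupy positions 5–6 → average rank (5+6)/2 = 5.5.
The 2 values of 549 occupy positions 10–11 → average rank (10+11)/2 = 10.5.
Group B values → pooled ranks: 961→5.5, 549→10.5, 549→10.5, 851→7, 961→5.5, 529→12
Rank sum = 5.5 + 10.5 + 10.5 + 7 + 5.5 + 12 = 51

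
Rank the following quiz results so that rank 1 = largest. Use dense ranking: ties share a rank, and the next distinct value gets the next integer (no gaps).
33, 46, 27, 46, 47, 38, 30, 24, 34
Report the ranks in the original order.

Sorted (descending): 47, 46, 46, 38, 34, 33, 30, 27, 24
The 2 values of 46 share dense rank 2.
Remaining distinct values take the next consecutive integers.

5, 2, 7, 2, 1, 3, 6, 8, 4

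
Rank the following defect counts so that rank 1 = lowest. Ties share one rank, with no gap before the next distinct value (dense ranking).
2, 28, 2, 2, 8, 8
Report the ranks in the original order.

1, 3, 1, 1, 2, 2

Sorted (ascending): 2, 2, 2, 8, 8, 28
The 3 values of 2 share dense rank 1.
The 2 values of 8 share dense rank 2.
Remaining distinct values take the next consecutive integers.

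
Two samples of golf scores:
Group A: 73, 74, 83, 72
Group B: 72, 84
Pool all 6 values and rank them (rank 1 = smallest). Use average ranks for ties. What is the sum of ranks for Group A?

Sorted (ascending): 72, 72, 73, 74, 83, 84
The 2 values of 72 occupy positions 1–2 → average rank (1+2)/2 = 1.5.
Group A values → pooled ranks: 73→3, 74→4, 83→5, 72→1.5
Rank sum = 3 + 4 + 5 + 1.5 = 13.5

13.5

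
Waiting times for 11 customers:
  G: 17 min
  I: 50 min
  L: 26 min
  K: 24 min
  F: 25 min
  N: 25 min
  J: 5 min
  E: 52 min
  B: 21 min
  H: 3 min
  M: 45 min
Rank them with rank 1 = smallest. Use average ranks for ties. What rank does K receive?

Sorted (ascending): 3, 5, 17, 21, 24, 25, 25, 26, 45, 50, 52
The 2 values of 25 occupy positions 6–7 → average rank (6+7)/2 = 6.5.
K has value 24 min → rank 5.

5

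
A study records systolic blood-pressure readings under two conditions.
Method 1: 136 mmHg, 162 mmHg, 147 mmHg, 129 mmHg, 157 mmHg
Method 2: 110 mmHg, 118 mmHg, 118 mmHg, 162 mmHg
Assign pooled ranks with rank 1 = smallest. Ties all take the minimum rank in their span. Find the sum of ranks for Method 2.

Sorted (ascending): 110, 118, 118, 129, 136, 147, 157, 162, 162
The 2 values of 118 occupy positions 2–3 → each gets rank 2.
The 2 values of 162 occupy positions 8–9 → each gets rank 8.
Method 2 values → pooled ranks: 110→1, 118→2, 118→2, 162→8
Rank sum = 1 + 2 + 2 + 8 = 13

13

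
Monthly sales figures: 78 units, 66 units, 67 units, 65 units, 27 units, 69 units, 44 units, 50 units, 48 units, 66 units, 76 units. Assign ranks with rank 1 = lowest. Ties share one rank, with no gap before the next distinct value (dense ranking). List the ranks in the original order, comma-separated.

10, 6, 7, 5, 1, 8, 2, 4, 3, 6, 9

Sorted (ascending): 27, 44, 48, 50, 65, 66, 66, 67, 69, 76, 78
The 2 values of 66 share dense rank 6.
Remaining distinct values take the next consecutive integers.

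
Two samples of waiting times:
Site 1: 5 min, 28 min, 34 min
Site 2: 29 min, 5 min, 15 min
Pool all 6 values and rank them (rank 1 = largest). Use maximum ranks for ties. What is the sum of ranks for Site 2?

Sorted (descending): 34, 29, 28, 15, 5, 5
The 2 values of 5 occupy positions 5–6 → each gets rank 6.
Site 2 values → pooled ranks: 29→2, 5→6, 15→4
Rank sum = 2 + 6 + 4 = 12

12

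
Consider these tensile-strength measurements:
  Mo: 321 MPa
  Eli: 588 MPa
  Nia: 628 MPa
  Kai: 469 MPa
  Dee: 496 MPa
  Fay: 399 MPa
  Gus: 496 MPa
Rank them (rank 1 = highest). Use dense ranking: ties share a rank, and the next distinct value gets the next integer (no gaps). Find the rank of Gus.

Sorted (descending): 628, 588, 496, 496, 469, 399, 321
The 2 values of 496 share dense rank 3.
Remaining distinct values take the next consecutive integers.
Gus has value 496 MPa → rank 3.

3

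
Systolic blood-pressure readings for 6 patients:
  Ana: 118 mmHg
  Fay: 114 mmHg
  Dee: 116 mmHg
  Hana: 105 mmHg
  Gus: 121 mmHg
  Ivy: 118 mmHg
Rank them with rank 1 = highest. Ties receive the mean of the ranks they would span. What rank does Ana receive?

2.5

Sorted (descending): 121, 118, 118, 116, 114, 105
The 2 values of 118 occupy positions 2–3 → average rank (2+3)/2 = 2.5.
Ana has value 118 mmHg → rank 2.5.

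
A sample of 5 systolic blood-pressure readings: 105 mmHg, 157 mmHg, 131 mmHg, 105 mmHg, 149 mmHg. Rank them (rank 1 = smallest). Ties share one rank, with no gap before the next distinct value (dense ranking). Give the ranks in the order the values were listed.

1, 4, 2, 1, 3

Sorted (ascending): 105, 105, 131, 149, 157
The 2 values of 105 share dense rank 1.
Remaining distinct values take the next consecutive integers.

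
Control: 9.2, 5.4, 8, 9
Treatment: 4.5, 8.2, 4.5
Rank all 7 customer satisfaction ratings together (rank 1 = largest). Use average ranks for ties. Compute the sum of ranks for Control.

12

Sorted (descending): 9.2, 9, 8.2, 8, 5.4, 4.5, 4.5
The 2 values of 4.5 occupy positions 6–7 → average rank (6+7)/2 = 6.5.
Control values → pooled ranks: 9.2→1, 5.4→5, 8→4, 9→2
Rank sum = 1 + 5 + 4 + 2 = 12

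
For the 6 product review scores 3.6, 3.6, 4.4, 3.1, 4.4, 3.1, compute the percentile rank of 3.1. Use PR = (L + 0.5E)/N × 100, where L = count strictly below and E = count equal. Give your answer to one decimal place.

16.7

N = 6.
Strictly below 3.1: 0. Equal to 3.1: 2.
PR = (0 + 0.5·2)/6 × 100 = 16.7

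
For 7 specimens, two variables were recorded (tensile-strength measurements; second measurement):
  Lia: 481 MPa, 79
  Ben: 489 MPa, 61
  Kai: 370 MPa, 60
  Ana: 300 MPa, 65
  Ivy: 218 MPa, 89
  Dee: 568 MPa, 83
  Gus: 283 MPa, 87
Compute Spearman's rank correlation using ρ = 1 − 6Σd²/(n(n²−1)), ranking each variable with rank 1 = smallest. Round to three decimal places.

Ranks of variable 1: 5, 6, 4, 3, 1, 7, 2
Ranks of variable 2: 4, 2, 1, 3, 7, 5, 6
d = r₁ − r₂: 1, 4, 3, 0, -6, 2, -4
d²: 1, 16, 9, 0, 36, 4, 16; Σd² = 82
ρ = 1 − 6·82/(7·48) = 1 − 492/336 = -0.464

-0.464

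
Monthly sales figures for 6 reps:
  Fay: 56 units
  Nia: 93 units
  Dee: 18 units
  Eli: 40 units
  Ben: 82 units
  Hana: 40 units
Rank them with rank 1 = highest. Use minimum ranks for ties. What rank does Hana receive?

4

Sorted (descending): 93, 82, 56, 40, 40, 18
The 2 values of 40 occupy positions 4–5 → each gets rank 4.
Hana has value 40 units → rank 4.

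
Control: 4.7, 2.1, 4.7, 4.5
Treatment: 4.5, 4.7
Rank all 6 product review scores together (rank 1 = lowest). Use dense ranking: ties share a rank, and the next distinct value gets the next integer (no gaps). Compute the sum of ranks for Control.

9

Sorted (ascending): 2.1, 4.5, 4.5, 4.7, 4.7, 4.7
The 2 values of 4.5 share dense rank 2.
The 3 values of 4.7 share dense rank 3.
Remaining distinct values take the next consecutive integers.
Control values → pooled ranks: 4.7→3, 2.1→1, 4.7→3, 4.5→2
Rank sum = 3 + 1 + 3 + 2 = 9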